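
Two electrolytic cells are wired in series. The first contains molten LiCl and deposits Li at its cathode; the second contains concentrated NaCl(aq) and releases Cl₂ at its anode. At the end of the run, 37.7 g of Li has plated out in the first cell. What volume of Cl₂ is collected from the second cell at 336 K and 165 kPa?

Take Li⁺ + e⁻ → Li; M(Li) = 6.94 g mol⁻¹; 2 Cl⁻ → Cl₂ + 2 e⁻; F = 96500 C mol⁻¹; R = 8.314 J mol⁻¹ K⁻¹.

46.0 L

n(Li) = 37.7 / 6.94 = 5.432 mol, so n(e⁻) = 1 × 5.432 = 5.432 mol.
The cells are in series, so the same 5.432 mol of electrons passes through the second cell.
2 Cl⁻ → Cl₂ + 2 e⁻ — 2 mol e⁻ per mol Cl₂, so n(Cl₂) = 5.432/2 = 2.716 mol.
V = nRT/P = (2.716 × 8.314 × 336) / (165 × 10³) = 0.0460 m³ = 46.0 L.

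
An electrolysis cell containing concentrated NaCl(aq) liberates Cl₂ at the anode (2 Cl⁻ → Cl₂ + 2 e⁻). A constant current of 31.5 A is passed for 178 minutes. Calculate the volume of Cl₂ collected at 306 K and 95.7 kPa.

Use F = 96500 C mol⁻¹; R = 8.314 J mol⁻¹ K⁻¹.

46.3 L

Q = I·t = 31.50 A × 10680 s = 336400 C.
n(e⁻) = Q/F = 336400 / 96500 = 3.486 mol.
2 electrons are transferred per Cl₂ molecule, so n(Cl₂) = 3.486 / 2 = 1.743 mol.
V = nRT/P = (1.743 × 8.314 × 306) / (95.7 × 10³ Pa) = 0.0463 m³ = 46.3 L.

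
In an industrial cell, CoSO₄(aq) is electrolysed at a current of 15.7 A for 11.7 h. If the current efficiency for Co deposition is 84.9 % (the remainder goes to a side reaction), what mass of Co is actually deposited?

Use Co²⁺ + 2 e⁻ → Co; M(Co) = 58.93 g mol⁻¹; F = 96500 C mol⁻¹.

171 g

Q = I·t = 15.70 × 42120 = 661300 C.
n(e⁻) = 661300/96500 = 6.853 mol; theoretically n(Co) = 6.853/2 = 3.426 mol, m_theo = 201.9 g.
At 84.9 % efficiency, m_actual = 0.849 × 201.9 = 171 g.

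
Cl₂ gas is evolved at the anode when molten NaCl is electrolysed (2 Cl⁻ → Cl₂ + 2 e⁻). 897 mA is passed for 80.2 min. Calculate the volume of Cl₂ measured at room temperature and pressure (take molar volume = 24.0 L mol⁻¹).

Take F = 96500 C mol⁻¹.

Q = I·t = 0.8970 A × 4812.0 s = 4316 C.
n(e⁻) = Q/F = 4316 / 96500 = 0.04473 mol.
2 electrons are transferred per Cl₂ molecule, so n(Cl₂) = 0.04473 / 2 = 0.02236 mol.
V = n × V_m = 0.02236 × 24.0 = 0.537 L.

0.537 L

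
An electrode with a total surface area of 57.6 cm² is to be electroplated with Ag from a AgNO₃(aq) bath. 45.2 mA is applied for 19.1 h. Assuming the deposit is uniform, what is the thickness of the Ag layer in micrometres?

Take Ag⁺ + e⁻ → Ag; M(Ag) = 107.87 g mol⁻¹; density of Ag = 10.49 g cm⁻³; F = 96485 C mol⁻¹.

57.5 μm

Q = I·t = 0.04520 × 68760 = 3108 C; n(e⁻) = 0.03221 mol.
n(Ag) = n(e⁻)/1 = 0.03221 mol, so m = 0.03221 × 107.87 = 3.475 g.
Volume = m/ρ = 3.475 / 10.49 = 0.3312 cm³.
Thickness = V/A = 0.3312 / 57.6 = 0.00575 cm = 57.5 μm.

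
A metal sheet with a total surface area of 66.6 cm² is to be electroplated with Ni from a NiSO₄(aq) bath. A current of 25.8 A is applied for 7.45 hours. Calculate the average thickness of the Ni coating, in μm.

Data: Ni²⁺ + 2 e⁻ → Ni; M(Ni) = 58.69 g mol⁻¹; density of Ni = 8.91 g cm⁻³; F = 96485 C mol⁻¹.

3550 μm

Q = I·t = 25.80 × 26820 = 692000 C; n(e⁻) = 7.172 mol.
n(Ni) = n(e⁻)/2 = 3.586 mol, so m = 3.586 × 58.69 = 210.5 g.
Volume = m/ρ = 210.5 / 8.91 = 23.62 cm³.
Thickness = V/A = 23.62 / 66.6 = 0.355 cm = 3550 μm.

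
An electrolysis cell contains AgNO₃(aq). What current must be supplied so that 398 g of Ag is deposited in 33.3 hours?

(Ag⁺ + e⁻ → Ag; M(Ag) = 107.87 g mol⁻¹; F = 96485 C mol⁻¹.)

n(Ag) = 398 / 107.87 = 3.690 mol.
n(e⁻) = 1 × 3.690 = 3.690 mol.
Q = n(e⁻)·F = 3.690 × 96485 = 356000 C.
I = Q/t = 356000 / 119880 s = 2.97 A.

2.97 A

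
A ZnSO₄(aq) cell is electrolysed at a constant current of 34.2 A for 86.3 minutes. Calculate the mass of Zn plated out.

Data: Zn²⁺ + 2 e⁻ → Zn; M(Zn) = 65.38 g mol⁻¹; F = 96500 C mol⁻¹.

60.0 g

Q = I·t = 34.20 A × 5178.0 s = 177100 C.
n(e⁻) = Q/F = 177100 / 96500 = 1.835 mol.
Zn²⁺ + 2 e⁻ → Zn, so n(Zn) = n(e⁻)/2 = 0.9176 mol.
m = n·M = 0.9176 × 65.38 = 60.0 g.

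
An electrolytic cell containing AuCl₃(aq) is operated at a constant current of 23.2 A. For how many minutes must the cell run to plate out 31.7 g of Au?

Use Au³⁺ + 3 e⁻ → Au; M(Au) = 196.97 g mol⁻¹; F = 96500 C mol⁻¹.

n(Au) = m/M = 31.7 / 196.97 = 0.1609 mol.
Each Au atom requires 3 electrons, so n(e⁻) = 3 × 0.1609 = 0.4828 mol.
Q = n(e⁻)·F = 0.4828 × 96500 = 46590 C.
t = Q/I = 46590 / 23.20 A = 2008 s = 33.5 min.

33.5 min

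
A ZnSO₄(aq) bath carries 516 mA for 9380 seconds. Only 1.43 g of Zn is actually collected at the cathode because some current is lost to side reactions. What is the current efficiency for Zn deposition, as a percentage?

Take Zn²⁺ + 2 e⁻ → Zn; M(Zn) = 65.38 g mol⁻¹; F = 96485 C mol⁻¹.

87.2 %

Q = I·t = 0.5160 × 9380.0 = 4840 C; n(e⁻) = 4840/96485 = 0.05016 mol.
Theoretical n(Zn) = n(e⁻)/2 = 0.02508 mol, i.e. m_theo = 0.02508 × 65.38 = 1.640 g.
Efficiency = m_actual / m_theo = 1.43 / 1.640 = 87.2 %.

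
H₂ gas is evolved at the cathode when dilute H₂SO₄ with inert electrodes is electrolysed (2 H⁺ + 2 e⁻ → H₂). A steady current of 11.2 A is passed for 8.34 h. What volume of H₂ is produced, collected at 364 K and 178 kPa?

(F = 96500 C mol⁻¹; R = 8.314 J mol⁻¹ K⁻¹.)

Q = I·t = 11.20 A × 30024 s = 336300 C.
n(e⁻) = Q/F = 336300 / 96500 = 3.485 mol.
2 electrons are transferred per H₂ molecule, so n(H₂) = 3.485 / 2 = 1.742 mol.
V = nRT/P = (1.742 × 8.314 × 364) / (178 × 10³ Pa) = 0.0296 m³ = 29.6 L.

29.6 L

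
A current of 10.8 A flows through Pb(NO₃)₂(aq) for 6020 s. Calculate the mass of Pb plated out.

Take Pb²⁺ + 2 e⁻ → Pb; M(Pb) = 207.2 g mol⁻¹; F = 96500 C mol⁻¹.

Q = I·t = 10.80 A × 6020.0 s = 65020 C.
n(e⁻) = Q/F = 65020 / 96500 = 0.6737 mol.
Pb²⁺ + 2 e⁻ → Pb, so n(Pb) = n(e⁻)/2 = 0.3369 mol.
m = n·M = 0.3369 × 207.2 = 69.8 g.

69.8 g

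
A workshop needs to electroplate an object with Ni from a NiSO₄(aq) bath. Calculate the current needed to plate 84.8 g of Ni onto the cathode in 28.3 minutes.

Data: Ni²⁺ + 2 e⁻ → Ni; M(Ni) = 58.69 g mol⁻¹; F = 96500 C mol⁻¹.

164 A

n(Ni) = 84.8 / 58.69 = 1.445 mol.
n(e⁻) = 2 × 1.445 = 2.890 mol.
Q = n(e⁻)·F = 2.890 × 96500 = 278900 C.
I = Q/t = 278900 / 1698.0 s = 164 A.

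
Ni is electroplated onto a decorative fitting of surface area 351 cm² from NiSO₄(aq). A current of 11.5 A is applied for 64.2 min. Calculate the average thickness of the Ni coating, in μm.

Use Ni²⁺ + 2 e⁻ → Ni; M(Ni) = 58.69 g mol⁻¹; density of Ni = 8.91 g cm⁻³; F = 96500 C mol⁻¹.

Q = I·t = 11.50 × 3852.0 = 44300 C; n(e⁻) = 0.4590 mol.
n(Ni) = n(e⁻)/2 = 0.2295 mol, so m = 0.2295 × 58.69 = 13.47 g.
Volume = m/ρ = 13.47 / 8.91 = 1.512 cm³.
Thickness = V/A = 1.512 / 351 = 0.00431 cm = 43.1 μm.

43.1 μm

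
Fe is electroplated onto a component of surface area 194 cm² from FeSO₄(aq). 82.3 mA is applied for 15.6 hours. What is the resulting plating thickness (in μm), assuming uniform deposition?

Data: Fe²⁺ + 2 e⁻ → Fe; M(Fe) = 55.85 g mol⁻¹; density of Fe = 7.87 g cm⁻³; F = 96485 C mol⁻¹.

8.76 μm

Q = I·t = 0.08230 × 56160 = 4622 C; n(e⁻) = 0.04790 mol.
n(Fe) = n(e⁻)/2 = 0.02395 mol, so m = 0.02395 × 55.85 = 1.338 g.
Volume = m/ρ = 1.338 / 7.87 = 0.1700 cm³.
Thickness = V/A = 0.1700 / 194 = 8.76 × 10⁻⁴ cm = 8.76 μm.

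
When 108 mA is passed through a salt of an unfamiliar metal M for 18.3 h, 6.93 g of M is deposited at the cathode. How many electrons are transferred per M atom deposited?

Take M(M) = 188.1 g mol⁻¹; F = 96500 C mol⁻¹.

2

Q = I·t = 0.1080 A × 65880 s = 7115 C, so n(e⁻) = 7115/96500 = 0.07373 mol.
n(M) deposited = 6.93 / 188.1 = 0.03684 mol.
Electrons per atom = n(e⁻)/n(M) = 0.07373 / 0.03684 = 2.00 ≈ 2, so the ion is M²⁺.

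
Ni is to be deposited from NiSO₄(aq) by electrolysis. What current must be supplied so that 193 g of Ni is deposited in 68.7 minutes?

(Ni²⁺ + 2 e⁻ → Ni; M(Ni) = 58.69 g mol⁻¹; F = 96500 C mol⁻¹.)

n(Ni) = 193 / 58.69 = 3.288 mol.
n(e⁻) = 2 × 3.288 = 6.577 mol.
Q = n(e⁻)·F = 6.577 × 96500 = 634700 C.
I = Q/t = 634700 / 4122.0 s = 154 A.

154 A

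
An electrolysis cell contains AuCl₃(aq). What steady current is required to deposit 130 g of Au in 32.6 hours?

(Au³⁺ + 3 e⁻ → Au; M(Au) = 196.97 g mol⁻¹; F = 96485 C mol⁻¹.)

n(Au) = 130 / 196.97 = 0.6600 mol.
n(e⁻) = 3 × 0.6600 = 1.980 mol.
Q = n(e⁻)·F = 1.980 × 96485 = 191000 C.
I = Q/t = 191000 / 117360 s = 1.63 A.

1.63 A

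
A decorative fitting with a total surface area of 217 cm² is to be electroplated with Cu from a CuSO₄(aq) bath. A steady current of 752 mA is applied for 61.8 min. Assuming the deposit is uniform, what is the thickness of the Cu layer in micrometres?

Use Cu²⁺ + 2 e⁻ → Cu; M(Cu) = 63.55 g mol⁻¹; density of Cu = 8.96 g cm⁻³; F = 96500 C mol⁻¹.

Q = I·t = 0.7520 × 3708.0 = 2788 C; n(e⁻) = 0.02890 mol.
n(Cu) = n(e⁻)/2 = 0.01445 mol, so m = 0.01445 × 63.55 = 0.9182 g.
Volume = m/ρ = 0.9182 / 8.96 = 0.1025 cm³.
Thickness = V/A = 0.1025 / 217 = 4.72 × 10⁻⁴ cm = 4.72 μm.

4.72 μm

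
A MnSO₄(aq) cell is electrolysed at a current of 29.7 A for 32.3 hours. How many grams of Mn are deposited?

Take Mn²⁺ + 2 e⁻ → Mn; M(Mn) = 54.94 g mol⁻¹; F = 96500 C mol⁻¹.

983 g

Q = I·t = 29.70 A × 116280 s = 3454000 C.
n(e⁻) = Q/F = 3454000 / 96500 = 35.79 mol.
Mn²⁺ + 2 e⁻ → Mn, so n(Mn) = n(e⁻)/2 = 17.89 mol.
m = n·M = 17.89 × 54.94 = 983 g.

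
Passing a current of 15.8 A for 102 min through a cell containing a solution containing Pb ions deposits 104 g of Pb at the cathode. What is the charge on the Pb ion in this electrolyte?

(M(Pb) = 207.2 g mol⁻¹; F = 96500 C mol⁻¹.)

+2

Q = I·t = 15.80 A × 6120.0 s = 96700 C, so n(e⁻) = 96700/96500 = 1.002 mol.
n(Pb) deposited = 104 / 207.2 = 0.5019 mol.
Electrons per atom = n(e⁻)/n(Pb) = 1.002 / 0.5019 = 2.00 ≈ 2, so the ion is Pb²⁺.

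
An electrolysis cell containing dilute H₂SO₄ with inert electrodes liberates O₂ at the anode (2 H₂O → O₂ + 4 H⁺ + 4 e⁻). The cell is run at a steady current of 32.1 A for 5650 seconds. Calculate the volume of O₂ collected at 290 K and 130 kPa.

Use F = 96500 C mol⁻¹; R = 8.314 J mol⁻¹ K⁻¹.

Q = I·t = 32.10 A × 5650.0 s = 181400 C.
n(e⁻) = Q/F = 181400 / 96500 = 1.879 mol.
4 electrons are transferred per O₂ molecule, so n(O₂) = 1.879 / 4 = 0.4699 mol.
V = nRT/P = (0.4699 × 8.314 × 290) / (130 × 10³ Pa) = 0.00871 m³ = 8.71 L.

8.71 L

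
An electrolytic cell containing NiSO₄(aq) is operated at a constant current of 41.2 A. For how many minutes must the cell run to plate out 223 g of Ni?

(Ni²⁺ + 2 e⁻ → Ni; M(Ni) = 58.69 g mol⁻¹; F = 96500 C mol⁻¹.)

n(Ni) = m/M = 223 / 58.69 = 3.800 mol.
Each Ni atom requires 2 electrons, so n(e⁻) = 2 × 3.800 = 7.599 mol.
Q = n(e⁻)·F = 7.599 × 96500 = 733300 C.
t = Q/I = 733300 / 41.20 A = 17800 s = 297 min.

297 min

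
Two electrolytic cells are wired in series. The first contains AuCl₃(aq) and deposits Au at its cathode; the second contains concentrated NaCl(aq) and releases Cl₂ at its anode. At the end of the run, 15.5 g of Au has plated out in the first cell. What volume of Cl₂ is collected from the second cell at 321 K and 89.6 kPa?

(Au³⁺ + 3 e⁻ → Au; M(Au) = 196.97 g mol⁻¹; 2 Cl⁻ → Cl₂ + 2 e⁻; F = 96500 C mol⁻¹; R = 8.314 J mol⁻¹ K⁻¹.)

3.52 L

n(Au) = 15.5 / 196.97 = 0.07869 mol, so n(e⁻) = 3 × 0.07869 = 0.2361 mol.
The cells are in series, so the same 0.2361 mol of electrons passes through the second cell.
2 Cl⁻ → Cl₂ + 2 e⁻ — 2 mol e⁻ per mol Cl₂, so n(Cl₂) = 0.2361/2 = 0.1180 mol.
V = nRT/P = (0.1180 × 8.314 × 321) / (89.6 × 10³) = 0.00352 m³ = 3.52 L.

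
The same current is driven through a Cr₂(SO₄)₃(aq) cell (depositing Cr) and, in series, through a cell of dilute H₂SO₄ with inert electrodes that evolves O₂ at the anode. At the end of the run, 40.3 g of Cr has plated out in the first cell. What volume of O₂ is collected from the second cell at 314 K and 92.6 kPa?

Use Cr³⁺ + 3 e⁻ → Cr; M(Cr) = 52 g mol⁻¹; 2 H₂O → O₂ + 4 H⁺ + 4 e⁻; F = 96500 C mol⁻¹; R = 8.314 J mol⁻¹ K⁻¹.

n(Cr) = 40.3 / 52 = 0.7750 mol, so n(e⁻) = 3 × 0.7750 = 2.325 mol.
The cells are in series, so the same 2.325 mol of electrons passes through the second cell.
2 H₂O → O₂ + 4 H⁺ + 4 e⁻ — 4 mol e⁻ per mol O₂, so n(O₂) = 2.325/4 = 0.5812 mol.
V = nRT/P = (0.5812 × 8.314 × 314) / (92.6 × 10³) = 0.0164 m³ = 16.4 L.

16.4 L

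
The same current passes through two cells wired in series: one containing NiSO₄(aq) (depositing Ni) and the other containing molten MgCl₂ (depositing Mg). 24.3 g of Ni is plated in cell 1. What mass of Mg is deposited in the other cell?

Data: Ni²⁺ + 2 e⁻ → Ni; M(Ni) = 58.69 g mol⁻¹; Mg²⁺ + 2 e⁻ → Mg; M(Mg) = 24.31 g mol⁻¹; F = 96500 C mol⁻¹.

10.1 g

n(Ni) = 24.3 / 58.69 = 0.4140 mol.
Since Ni²⁺ + 2 e⁻ → Ni, n(e⁻) passed = 2 × 0.4140 = 0.8281 mol.
Cells in series carry the same charge, so the same 0.8281 mol of electrons passes through cell 2.
Mg²⁺ + 2 e⁻ → Mg, so n(Mg) = 0.8281 / 2 = 0.4140 mol.
m(Mg) = 0.4140 × 24.31 = 10.1 g.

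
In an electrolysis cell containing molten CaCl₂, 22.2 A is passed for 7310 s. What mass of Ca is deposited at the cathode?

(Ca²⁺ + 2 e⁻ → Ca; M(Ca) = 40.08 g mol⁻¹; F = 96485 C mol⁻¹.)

Q = I·t = 22.20 A × 7310.0 s = 162300 C.
n(e⁻) = Q/F = 162300 / 96485 = 1.682 mol.
Ca²⁺ + 2 e⁻ → Ca, so n(Ca) = n(e⁻)/2 = 0.8410 mol.
m = n·M = 0.8410 × 40.08 = 33.7 g.

33.7 g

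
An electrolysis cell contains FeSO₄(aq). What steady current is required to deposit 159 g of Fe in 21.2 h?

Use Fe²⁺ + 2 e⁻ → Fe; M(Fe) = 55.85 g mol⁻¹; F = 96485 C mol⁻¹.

n(Fe) = 159 / 55.85 = 2.847 mol.
n(e⁻) = 2 × 2.847 = 5.694 mol.
Q = n(e⁻)·F = 5.694 × 96485 = 549400 C.
I = Q/t = 549400 / 76320 s = 7.20 A.

7.20 A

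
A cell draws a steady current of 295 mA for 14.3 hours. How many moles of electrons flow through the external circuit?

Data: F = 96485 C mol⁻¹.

Q = I·t = 0.2950 A × 51480 s = 15190 C.
n(e⁻) = Q/F = 15190 / 96485 = 0.157 mol.

0.157 mol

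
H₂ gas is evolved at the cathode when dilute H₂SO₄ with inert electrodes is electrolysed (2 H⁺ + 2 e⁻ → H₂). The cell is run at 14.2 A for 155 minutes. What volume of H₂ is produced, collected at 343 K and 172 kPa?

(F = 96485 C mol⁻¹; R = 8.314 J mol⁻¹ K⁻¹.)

11.3 L

Q = I·t = 14.20 A × 9300.0 s = 132100 C.
n(e⁻) = Q/F = 132100 / 96485 = 1.369 mol.
2 electrons are transferred per H₂ molecule, so n(H₂) = 1.369 / 2 = 0.6844 mol.
V = nRT/P = (0.6844 × 8.314 × 343) / (172 × 10³ Pa) = 0.0113 m³ = 11.3 L.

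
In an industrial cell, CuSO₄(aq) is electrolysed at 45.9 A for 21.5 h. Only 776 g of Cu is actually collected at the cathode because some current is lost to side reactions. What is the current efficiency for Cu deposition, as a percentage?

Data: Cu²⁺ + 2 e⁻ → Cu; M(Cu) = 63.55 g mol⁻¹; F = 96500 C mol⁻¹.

Q = I·t = 45.90 × 77400 = 3553000 C; n(e⁻) = 3553000/96500 = 36.82 mol.
Theoretical n(Cu) = n(e⁻)/2 = 18.41 mol, i.e. m_theo = 18.41 × 63.55 = 1170 g.
Efficiency = m_actual / m_theo = 776 / 1170 = 66.3 %.

66.3 %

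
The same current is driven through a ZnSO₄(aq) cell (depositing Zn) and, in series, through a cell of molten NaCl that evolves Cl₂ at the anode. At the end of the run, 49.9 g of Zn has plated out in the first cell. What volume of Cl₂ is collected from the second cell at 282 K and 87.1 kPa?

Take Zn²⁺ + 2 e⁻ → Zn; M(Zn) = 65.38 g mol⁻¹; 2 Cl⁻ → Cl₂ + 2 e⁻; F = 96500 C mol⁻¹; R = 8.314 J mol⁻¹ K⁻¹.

20.5 L

n(Zn) = 49.9 / 65.38 = 0.7632 mol, so n(e⁻) = 2 × 0.7632 = 1.526 mol.
The cells are in series, so the same 1.526 mol of electrons passes through the second cell.
2 Cl⁻ → Cl₂ + 2 e⁻ — 2 mol e⁻ per mol Cl₂, so n(Cl₂) = 1.526/2 = 0.7632 mol.
V = nRT/P = (0.7632 × 8.314 × 282) / (87.1 × 10³) = 0.0205 m³ = 20.5 L.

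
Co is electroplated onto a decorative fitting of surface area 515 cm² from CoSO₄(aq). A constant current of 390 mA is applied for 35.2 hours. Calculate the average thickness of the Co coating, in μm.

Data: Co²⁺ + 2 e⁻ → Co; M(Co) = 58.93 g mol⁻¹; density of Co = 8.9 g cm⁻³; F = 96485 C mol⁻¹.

32.9 μm

Q = I·t = 0.3900 × 126720 = 49420 C; n(e⁻) = 0.5122 mol.
n(Co) = n(e⁻)/2 = 0.2561 mol, so m = 0.2561 × 58.93 = 15.09 g.
Volume = m/ρ = 15.09 / 8.9 = 1.696 cm³.
Thickness = V/A = 1.696 / 515 = 0.00329 cm = 32.9 μm.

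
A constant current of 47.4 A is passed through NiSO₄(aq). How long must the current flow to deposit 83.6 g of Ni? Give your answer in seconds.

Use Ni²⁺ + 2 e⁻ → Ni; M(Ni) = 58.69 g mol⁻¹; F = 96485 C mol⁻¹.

n(Ni) = m/M = 83.6 / 58.69 = 1.424 mol.
Each Ni atom requires 2 electrons, so n(e⁻) = 2 × 1.424 = 2.849 mol.
Q = n(e⁻)·F = 2.849 × 96485 = 274900 C.
t = Q/I = 274900 / 47.40 A = 5799 s.

5800 s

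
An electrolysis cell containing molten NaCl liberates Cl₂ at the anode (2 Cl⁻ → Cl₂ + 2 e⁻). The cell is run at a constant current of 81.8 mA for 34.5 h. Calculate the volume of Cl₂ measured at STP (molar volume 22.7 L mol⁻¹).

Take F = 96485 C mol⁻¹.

1.20 L

Q = I·t = 0.08180 A × 124200 s = 10160 C.
n(e⁻) = Q/F = 10160 / 96485 = 0.1053 mol.
2 electrons are transferred per Cl₂ molecule, so n(Cl₂) = 0.1053 / 2 = 0.05265 mol.
V = n × V_m = 0.05265 × 22.7 = 1.20 L.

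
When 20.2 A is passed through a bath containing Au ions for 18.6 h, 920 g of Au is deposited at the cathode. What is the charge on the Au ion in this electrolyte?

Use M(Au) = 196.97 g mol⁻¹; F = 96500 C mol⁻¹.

Q = I·t = 20.20 A × 66960 s = 1353000 C, so n(e⁻) = 1353000/96500 = 14.02 mol.
n(Au) deposited = 920 / 196.97 = 4.671 mol.
Electrons per atom = n(e⁻)/n(Au) = 14.02 / 4.671 = 3.00 ≈ 3, so the ion is Au³⁺.

+3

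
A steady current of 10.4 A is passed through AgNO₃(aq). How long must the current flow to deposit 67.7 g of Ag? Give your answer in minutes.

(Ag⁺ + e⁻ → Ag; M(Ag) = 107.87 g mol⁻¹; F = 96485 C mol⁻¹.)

97.0 min

n(Ag) = m/M = 67.7 / 107.87 = 0.6276 mol.
Each Ag atom requires 1 electron, so n(e⁻) = 1 × 0.6276 = 0.6276 mol.
Q = n(e⁻)·F = 0.6276 × 96485 = 60550 C.
t = Q/I = 60550 / 10.40 A = 5823 s = 97.0 min.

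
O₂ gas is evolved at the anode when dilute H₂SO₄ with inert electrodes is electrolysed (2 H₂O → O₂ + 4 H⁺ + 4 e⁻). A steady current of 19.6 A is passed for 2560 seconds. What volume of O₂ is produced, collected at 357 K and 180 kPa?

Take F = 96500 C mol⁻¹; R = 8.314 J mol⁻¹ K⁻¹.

Q = I·t = 19.60 A × 2560.0 s = 50180 C.
n(e⁻) = Q/F = 50180 / 96500 = 0.5200 mol.
4 electrons are transferred per O₂ molecule, so n(O₂) = 0.5200 / 4 = 0.1300 mol.
V = nRT/P = (0.1300 × 8.314 × 357) / (180 × 10³ Pa) = 0.00214 m³ = 2.14 L.

2.14 L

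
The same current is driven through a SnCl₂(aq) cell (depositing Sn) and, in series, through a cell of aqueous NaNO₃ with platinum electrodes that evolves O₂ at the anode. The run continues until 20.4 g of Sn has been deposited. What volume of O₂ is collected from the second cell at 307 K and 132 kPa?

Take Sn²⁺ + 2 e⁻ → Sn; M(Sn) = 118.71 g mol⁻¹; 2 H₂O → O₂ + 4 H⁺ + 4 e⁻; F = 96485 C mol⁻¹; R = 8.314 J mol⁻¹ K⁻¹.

1.66 L

n(Sn) = 20.4 / 118.71 = 0.1718 mol, so n(e⁻) = 2 × 0.1718 = 0.3437 mol.
The cells are in series, so the same 0.3437 mol of electrons passes through the second cell.
2 H₂O → O₂ + 4 H⁺ + 4 e⁻ — 4 mol e⁻ per mol O₂, so n(O₂) = 0.3437/4 = 0.08592 mol.
V = nRT/P = (0.08592 × 8.314 × 307) / (132 × 10³) = 0.00166 m³ = 1.66 L.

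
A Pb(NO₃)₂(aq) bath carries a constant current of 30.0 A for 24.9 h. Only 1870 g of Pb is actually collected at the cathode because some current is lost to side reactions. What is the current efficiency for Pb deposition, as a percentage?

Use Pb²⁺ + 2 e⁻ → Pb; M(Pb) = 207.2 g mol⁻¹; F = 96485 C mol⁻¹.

64.8 %

Q = I·t = 30.00 × 89640 = 2689000 C; n(e⁻) = 2689000/96485 = 27.87 mol.
Theoretical n(Pb) = n(e⁻)/2 = 13.94 mol, i.e. m_theo = 13.94 × 207.2 = 2888 g.
Efficiency = m_actual / m_theo = 1870 / 2888 = 64.8 %.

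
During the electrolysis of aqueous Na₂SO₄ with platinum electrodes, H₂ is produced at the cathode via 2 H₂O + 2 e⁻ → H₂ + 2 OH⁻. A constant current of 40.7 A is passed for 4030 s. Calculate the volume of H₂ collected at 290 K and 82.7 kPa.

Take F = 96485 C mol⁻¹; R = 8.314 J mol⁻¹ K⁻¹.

Q = I·t = 40.70 A × 4030.0 s = 164000 C.
n(e⁻) = Q/F = 164000 / 96485 = 1.700 mol.
2 electrons are transferred per H₂ molecule, so n(H₂) = 1.700 / 2 = 0.8500 mol.
V = nRT/P = (0.8500 × 8.314 × 290) / (82.7 × 10³ Pa) = 0.0248 m³ = 24.8 L.

24.8 L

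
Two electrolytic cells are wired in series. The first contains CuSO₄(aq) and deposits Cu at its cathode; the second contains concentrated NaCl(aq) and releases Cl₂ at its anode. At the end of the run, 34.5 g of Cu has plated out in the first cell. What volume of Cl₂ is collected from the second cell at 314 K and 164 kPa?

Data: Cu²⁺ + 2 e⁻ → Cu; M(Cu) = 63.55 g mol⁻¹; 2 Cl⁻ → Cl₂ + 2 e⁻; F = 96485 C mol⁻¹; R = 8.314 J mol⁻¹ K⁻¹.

8.64 L

n(Cu) = 34.5 / 63.55 = 0.5429 mol, so n(e⁻) = 2 × 0.5429 = 1.086 mol.
The cells are in series, so the same 1.086 mol of electrons passes through the second cell.
2 Cl⁻ → Cl₂ + 2 e⁻ — 2 mol e⁻ per mol Cl₂, so n(Cl₂) = 1.086/2 = 0.5429 mol.
V = nRT/P = (0.5429 × 8.314 × 314) / (164 × 10³) = 0.00864 m³ = 8.64 L.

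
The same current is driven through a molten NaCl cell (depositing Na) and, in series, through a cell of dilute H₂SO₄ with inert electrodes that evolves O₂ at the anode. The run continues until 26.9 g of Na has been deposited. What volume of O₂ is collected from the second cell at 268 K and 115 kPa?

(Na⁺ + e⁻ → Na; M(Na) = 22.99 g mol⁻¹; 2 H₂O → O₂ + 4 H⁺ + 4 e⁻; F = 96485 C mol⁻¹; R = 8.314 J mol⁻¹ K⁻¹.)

5.67 L

n(Na) = 26.9 / 22.99 = 1.170 mol, so n(e⁻) = 1 × 1.170 = 1.170 mol.
The cells are in series, so the same 1.170 mol of electrons passes through the second cell.
2 H₂O → O₂ + 4 H⁺ + 4 e⁻ — 4 mol e⁻ per mol O₂, so n(O₂) = 1.170/4 = 0.2925 mol.
V = nRT/P = (0.2925 × 8.314 × 268) / (115 × 10³) = 0.00567 m³ = 5.67 L.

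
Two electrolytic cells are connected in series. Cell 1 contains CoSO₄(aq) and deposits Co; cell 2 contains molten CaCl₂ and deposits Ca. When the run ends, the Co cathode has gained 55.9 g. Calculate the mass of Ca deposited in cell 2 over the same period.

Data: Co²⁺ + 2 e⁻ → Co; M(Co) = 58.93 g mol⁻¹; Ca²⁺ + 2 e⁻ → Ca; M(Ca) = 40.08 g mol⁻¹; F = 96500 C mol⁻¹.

n(Co) = 55.9 / 58.93 = 0.9486 mol.
Since Co²⁺ + 2 e⁻ → Co, n(e⁻) passed = 2 × 0.9486 = 1.897 mol.
Cells in series carry the same charge, so the same 1.897 mol of electrons passes through cell 2.
Ca²⁺ + 2 e⁻ → Ca, so n(Ca) = 1.897 / 2 = 0.9486 mol.
m(Ca) = 0.9486 × 40.08 = 38.0 g.

38.0 g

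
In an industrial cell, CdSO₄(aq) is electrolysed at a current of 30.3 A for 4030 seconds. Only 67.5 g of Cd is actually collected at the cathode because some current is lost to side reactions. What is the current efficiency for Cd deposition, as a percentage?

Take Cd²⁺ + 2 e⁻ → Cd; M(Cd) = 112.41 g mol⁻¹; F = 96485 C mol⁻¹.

94.9 %

Q = I·t = 30.30 × 4030.0 = 122100 C; n(e⁻) = 122100/96485 = 1.266 mol.
Theoretical n(Cd) = n(e⁻)/2 = 0.6328 mol, i.e. m_theo = 0.6328 × 112.41 = 71.13 g.
Efficiency = m_actual / m_theo = 67.5 / 71.13 = 94.9 %.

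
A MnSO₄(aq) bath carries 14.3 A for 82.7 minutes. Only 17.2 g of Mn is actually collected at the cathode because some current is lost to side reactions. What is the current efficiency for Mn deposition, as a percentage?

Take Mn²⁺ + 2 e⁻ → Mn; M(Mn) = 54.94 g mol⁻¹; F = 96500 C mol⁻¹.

85.2 %

Q = I·t = 14.30 × 4962.0 = 70960 C; n(e⁻) = 70960/96500 = 0.7353 mol.
Theoretical n(Mn) = n(e⁻)/2 = 0.3677 mol, i.e. m_theo = 0.3677 × 54.94 = 20.20 g.
Efficiency = m_actual / m_theo = 17.2 / 20.20 = 85.2 %.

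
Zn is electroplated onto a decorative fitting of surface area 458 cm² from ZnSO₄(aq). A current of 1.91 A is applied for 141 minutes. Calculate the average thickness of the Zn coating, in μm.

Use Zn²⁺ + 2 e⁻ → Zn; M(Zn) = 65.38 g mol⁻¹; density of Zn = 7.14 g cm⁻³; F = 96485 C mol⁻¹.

16.7 μm

Q = I·t = 1.910 × 8460.0 = 16160 C; n(e⁻) = 0.1675 mol.
n(Zn) = n(e⁻)/2 = 0.08374 mol, so m = 0.08374 × 65.38 = 5.475 g.
Volume = m/ρ = 5.475 / 7.14 = 0.7668 cm³.
Thickness = V/A = 0.7668 / 458 = 0.00167 cm = 16.7 μm.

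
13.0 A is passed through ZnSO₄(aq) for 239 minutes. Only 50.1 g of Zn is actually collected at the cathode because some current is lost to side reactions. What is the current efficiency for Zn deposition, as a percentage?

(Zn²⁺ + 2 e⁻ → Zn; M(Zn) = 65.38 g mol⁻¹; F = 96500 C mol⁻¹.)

Q = I·t = 13.00 × 14340 = 186400 C; n(e⁻) = 186400/96500 = 1.932 mol.
Theoretical n(Zn) = n(e⁻)/2 = 0.9659 mol, i.e. m_theo = 0.9659 × 65.38 = 63.15 g.
Efficiency = m_actual / m_theo = 50.1 / 63.15 = 79.3 %.

79.3 %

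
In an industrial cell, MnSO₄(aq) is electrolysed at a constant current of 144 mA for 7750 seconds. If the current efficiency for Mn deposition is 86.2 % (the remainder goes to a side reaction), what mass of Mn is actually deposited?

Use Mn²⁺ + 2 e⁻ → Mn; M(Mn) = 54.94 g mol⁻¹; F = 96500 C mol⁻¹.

Q = I·t = 0.1440 × 7750.0 = 1116 C.
n(e⁻) = 1116/96500 = 0.01156 mol; theoretically n(Mn) = 0.01156/2 = 0.005782 mol, m_theo = 0.3177 g.
At 86.2 % efficiency, m_actual = 0.862 × 0.3177 = 0.274 g.

0.274 g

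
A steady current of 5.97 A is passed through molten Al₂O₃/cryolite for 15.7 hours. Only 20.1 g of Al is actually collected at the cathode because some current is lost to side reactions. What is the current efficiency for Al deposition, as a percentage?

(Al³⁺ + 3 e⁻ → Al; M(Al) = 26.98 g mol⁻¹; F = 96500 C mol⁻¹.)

Q = I·t = 5.970 × 56520 = 337400 C; n(e⁻) = 337400/96500 = 3.497 mol.
Theoretical n(Al) = n(e⁻)/3 = 1.166 mol, i.e. m_theo = 1.166 × 26.98 = 31.45 g.
Efficiency = m_actual / m_theo = 20.1 / 31.45 = 63.9 %.

63.9 %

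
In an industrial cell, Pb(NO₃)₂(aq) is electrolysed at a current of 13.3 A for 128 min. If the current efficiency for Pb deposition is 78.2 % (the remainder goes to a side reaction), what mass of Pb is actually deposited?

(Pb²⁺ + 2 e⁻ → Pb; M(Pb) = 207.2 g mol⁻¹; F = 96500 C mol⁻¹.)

Q = I·t = 13.30 × 7680.0 = 102100 C.
n(e⁻) = 102100/96500 = 1.058 mol; theoretically n(Pb) = 1.058/2 = 0.5292 mol, m_theo = 109.7 g.
At 78.2 % efficiency, m_actual = 0.782 × 109.7 = 85.8 g.

85.8 g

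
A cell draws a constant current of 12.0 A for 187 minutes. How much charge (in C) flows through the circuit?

Q = I·t = 12.00 A × 11220 s = 1.35 × 10⁵ C.

1.35 × 10⁵ C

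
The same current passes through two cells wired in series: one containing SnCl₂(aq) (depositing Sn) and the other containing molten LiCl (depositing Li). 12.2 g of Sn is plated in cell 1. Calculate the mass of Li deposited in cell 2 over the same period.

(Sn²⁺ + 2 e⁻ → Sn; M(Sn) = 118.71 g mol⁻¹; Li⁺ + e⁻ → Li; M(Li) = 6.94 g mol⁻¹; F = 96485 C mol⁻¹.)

n(Sn) = 12.2 / 118.71 = 0.1028 mol.
Since Sn²⁺ + 2 e⁻ → Sn, n(e⁻) passed = 2 × 0.1028 = 0.2055 mol.
Cells in series carry the same charge, so the same 0.2055 mol of electrons passes through cell 2.
Li⁺ + e⁻ → Li, so n(Li) = 0.2055 / 1 = 0.2055 mol.
m(Li) = 0.2055 × 6.94 = 1.43 g.

1.43 g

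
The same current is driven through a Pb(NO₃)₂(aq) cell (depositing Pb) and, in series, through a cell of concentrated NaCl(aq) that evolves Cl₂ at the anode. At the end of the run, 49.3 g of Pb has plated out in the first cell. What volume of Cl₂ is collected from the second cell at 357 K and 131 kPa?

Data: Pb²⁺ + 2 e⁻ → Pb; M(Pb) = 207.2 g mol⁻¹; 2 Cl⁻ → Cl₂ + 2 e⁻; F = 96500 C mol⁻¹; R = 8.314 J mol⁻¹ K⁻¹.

n(Pb) = 49.3 / 207.2 = 0.2379 mol, so n(e⁻) = 2 × 0.2379 = 0.4759 mol.
The cells are in series, so the same 0.4759 mol of electrons passes through the second cell.
2 Cl⁻ → Cl₂ + 2 e⁻ — 2 mol e⁻ per mol Cl₂, so n(Cl₂) = 0.4759/2 = 0.2379 mol.
V = nRT/P = (0.2379 × 8.314 × 357) / (131 × 10³) = 0.00539 m³ = 5.39 L.

5.39 L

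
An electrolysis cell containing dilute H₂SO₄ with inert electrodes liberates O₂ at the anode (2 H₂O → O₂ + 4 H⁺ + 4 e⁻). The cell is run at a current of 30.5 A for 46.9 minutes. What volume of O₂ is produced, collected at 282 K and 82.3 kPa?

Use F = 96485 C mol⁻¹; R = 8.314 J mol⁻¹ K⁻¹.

6.34 L

Q = I·t = 30.50 A × 2814.0 s = 85830 C.
n(e⁻) = Q/F = 85830 / 96485 = 0.8895 mol.
4 electrons are transferred per O₂ molecule, so n(O₂) = 0.8895 / 4 = 0.2224 mol.
V = nRT/P = (0.2224 × 8.314 × 282) / (82.3 × 10³ Pa) = 0.00634 m³ = 6.34 L.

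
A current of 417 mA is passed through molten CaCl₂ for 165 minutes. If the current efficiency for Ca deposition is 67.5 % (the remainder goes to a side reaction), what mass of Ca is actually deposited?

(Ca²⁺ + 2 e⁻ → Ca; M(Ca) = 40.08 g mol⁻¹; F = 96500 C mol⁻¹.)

Q = I·t = 0.4170 × 9900.0 = 4128 C.
n(e⁻) = 4128/96500 = 0.04278 mol; theoretically n(Ca) = 0.04278/2 = 0.02139 mol, m_theo = 0.8573 g.
At 67.5 % efficiency, m_actual = 0.675 × 0.8573 = 0.579 g.

0.579 g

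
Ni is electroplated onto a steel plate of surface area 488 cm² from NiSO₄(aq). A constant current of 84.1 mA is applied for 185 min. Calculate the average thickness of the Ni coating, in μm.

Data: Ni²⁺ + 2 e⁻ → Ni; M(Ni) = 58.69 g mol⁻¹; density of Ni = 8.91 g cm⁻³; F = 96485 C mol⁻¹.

0.653 μm

Q = I·t = 0.08410 × 11100 = 933.5 C; n(e⁻) = 0.009675 mol.
n(Ni) = n(e⁻)/2 = 0.004838 mol, so m = 0.004838 × 58.69 = 0.2839 g.
Volume = m/ρ = 0.2839 / 8.91 = 0.03187 cm³.
Thickness = V/A = 0.03187 / 488 = 6.53 × 10⁻⁵ cm = 0.653 μm.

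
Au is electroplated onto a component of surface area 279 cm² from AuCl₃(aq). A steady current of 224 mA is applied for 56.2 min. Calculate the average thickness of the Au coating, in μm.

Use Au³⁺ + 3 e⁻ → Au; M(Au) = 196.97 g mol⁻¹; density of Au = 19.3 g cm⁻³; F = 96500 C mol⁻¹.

Q = I·t = 0.2240 × 3372.0 = 755.3 C; n(e⁻) = 0.007827 mol.
n(Au) = n(e⁻)/3 = 0.002609 mol, so m = 0.002609 × 196.97 = 0.5139 g.
Volume = m/ρ = 0.5139 / 19.3 = 0.02663 cm³.
Thickness = V/A = 0.02663 / 279 = 9.54 × 10⁻⁵ cm = 0.954 μm.

0.954 μm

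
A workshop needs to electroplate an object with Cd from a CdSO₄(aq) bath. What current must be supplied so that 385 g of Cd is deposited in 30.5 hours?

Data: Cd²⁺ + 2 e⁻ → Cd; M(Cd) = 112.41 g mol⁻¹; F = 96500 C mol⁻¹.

6.02 A

n(Cd) = 385 / 112.41 = 3.425 mol.
n(e⁻) = 2 × 3.425 = 6.850 mol.
Q = n(e⁻)·F = 6.850 × 96500 = 661000 C.
I = Q/t = 661000 / 109800 s = 6.02 A.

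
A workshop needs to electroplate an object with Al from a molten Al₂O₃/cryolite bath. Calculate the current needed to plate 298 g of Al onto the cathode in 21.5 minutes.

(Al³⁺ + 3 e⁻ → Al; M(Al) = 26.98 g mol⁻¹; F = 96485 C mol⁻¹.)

n(Al) = 298 / 26.98 = 11.05 mol.
n(e⁻) = 3 × 11.05 = 33.14 mol.
Q = n(e⁻)·F = 33.14 × 96485 = 3197000 C.
I = Q/t = 3197000 / 1290.0 s = 2480 A.

2480 A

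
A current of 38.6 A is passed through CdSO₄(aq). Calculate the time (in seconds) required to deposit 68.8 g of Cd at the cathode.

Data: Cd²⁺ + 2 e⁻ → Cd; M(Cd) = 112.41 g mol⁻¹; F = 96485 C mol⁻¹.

n(Cd) = m/M = 68.8 / 112.41 = 0.6120 mol.
Each Cd atom requires 2 electrons, so n(e⁻) = 2 × 0.6120 = 1.224 mol.
Q = n(e⁻)·F = 1.224 × 96485 = 118100 C.
t = Q/I = 118100 / 38.60 A = 3060 s.

3060 s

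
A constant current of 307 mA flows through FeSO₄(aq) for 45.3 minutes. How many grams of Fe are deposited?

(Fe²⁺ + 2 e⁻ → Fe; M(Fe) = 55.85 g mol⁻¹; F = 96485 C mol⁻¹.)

Q = I·t = 0.3070 A × 2718.0 s = 834.4 C.
n(e⁻) = Q/F = 834.4 / 96485 = 0.008648 mol.
Fe²⁺ + 2 e⁻ → Fe, so n(Fe) = n(e⁻)/2 = 0.004324 mol.
m = n·M = 0.004324 × 55.85 = 0.242 g.

0.242 g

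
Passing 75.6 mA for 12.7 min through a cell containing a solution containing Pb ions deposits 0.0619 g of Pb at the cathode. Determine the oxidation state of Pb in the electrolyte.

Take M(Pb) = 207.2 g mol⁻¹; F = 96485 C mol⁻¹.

+2

Q = I·t = 0.07560 A × 762.00 s = 57.61 C, so n(e⁻) = 57.61/96485 = 0.0005971 mol.
n(Pb) deposited = 0.0619 / 207.2 = 0.0002987 mol.
Electrons per atom = n(e⁻)/n(Pb) = 0.0005971 / 0.0002987 = 2.00 ≈ 2, so the ion is Pb²⁺.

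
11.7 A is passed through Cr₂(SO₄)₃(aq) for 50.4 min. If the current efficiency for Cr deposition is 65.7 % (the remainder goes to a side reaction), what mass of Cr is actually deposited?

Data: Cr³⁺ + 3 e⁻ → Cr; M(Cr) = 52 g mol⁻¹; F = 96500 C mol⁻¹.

Q = I·t = 11.70 × 3024.0 = 35380 C.
n(e⁻) = 35380/96500 = 0.3666 mol; theoretically n(Cr) = 0.3666/3 = 0.1222 mol, m_theo = 6.355 g.
At 65.7 % efficiency, m_actual = 0.657 × 6.355 = 4.18 g.

4.18 g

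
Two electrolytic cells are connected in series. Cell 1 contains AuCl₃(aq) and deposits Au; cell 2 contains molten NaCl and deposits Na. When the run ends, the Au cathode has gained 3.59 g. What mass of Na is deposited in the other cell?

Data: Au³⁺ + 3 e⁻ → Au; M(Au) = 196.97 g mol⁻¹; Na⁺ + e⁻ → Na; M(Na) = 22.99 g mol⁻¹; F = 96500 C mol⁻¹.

n(Au) = 3.59 / 196.97 = 0.01823 mol.
Since Au³⁺ + 3 e⁻ → Au, n(e⁻) passed = 3 × 0.01823 = 0.05468 mol.
Cells in series carry the same charge, so the same 0.05468 mol of electrons passes through cell 2.
Na⁺ + e⁻ → Na, so n(Na) = 0.05468 / 1 = 0.05468 mol.
m(Na) = 0.05468 × 22.99 = 1.26 g.

1.26 g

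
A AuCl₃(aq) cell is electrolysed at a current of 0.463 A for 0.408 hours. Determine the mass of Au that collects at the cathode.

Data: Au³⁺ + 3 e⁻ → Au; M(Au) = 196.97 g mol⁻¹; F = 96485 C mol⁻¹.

0.463 g

Q = I·t = 0.4630 A × 1468.8 s = 680.1 C.
n(e⁻) = Q/F = 680.1 / 96485 = 0.007048 mol.
Au³⁺ + 3 e⁻ → Au, so n(Au) = n(e⁻)/3 = 0.002349 mol.
m = n·M = 0.002349 × 196.97 = 0.463 g.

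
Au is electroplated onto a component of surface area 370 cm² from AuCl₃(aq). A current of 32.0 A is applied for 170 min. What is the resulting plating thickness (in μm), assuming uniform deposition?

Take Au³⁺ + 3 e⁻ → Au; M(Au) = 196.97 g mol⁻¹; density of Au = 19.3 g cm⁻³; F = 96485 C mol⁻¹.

Q = I·t = 32.00 × 10200 = 326400 C; n(e⁻) = 3.383 mol.
n(Au) = n(e⁻)/3 = 1.128 mol, so m = 1.128 × 196.97 = 222.1 g.
Volume = m/ρ = 222.1 / 19.3 = 11.51 cm³.
Thickness = V/A = 11.51 / 370 = 0.0311 cm = 311 μm.

311 μm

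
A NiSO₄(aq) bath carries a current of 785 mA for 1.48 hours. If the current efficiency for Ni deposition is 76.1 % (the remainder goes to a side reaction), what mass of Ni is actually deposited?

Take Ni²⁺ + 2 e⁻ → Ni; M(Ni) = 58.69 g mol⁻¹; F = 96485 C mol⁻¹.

0.968 g

Q = I·t = 0.7850 × 5328.0 = 4182 C.
n(e⁻) = 4182/96485 = 0.04335 mol; theoretically n(Ni) = 0.04335/2 = 0.02167 mol, m_theo = 1.272 g.
At 76.1 % efficiency, m_actual = 0.761 × 1.272 = 0.968 g.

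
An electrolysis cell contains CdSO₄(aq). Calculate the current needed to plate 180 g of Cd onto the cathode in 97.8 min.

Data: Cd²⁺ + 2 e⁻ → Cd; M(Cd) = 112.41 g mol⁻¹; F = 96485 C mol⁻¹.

n(Cd) = 180 / 112.41 = 1.601 mol.
n(e⁻) = 2 × 1.601 = 3.203 mol.
Q = n(e⁻)·F = 3.203 × 96485 = 309000 C.
I = Q/t = 309000 / 5868.0 s = 52.7 A.

52.7 A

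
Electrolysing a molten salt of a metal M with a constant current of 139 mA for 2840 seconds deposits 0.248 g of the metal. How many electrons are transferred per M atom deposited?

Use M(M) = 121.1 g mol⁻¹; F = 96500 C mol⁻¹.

2

Q = I·t = 0.1390 A × 2840.0 s = 394.8 C, so n(e⁻) = 394.8/96500 = 0.004091 mol.
n(M) deposited = 0.248 / 121.1 = 0.002048 mol.
Electrons per atom = n(e⁻)/n(M) = 0.004091 / 0.002048 = 2.00 ≈ 2, so the ion is M²⁺.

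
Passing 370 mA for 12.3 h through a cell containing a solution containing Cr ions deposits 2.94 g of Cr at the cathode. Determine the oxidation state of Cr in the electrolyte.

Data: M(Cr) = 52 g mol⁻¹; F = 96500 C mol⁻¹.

Q = I·t = 0.3700 A × 44280 s = 16380 C, so n(e⁻) = 16380/96500 = 0.1698 mol.
n(Cr) deposited = 2.94 / 52 = 0.05654 mol.
Electrons per atom = n(e⁻)/n(Cr) = 0.1698 / 0.05654 = 3.00 ≈ 3, so the ion is Cr³⁺.

+3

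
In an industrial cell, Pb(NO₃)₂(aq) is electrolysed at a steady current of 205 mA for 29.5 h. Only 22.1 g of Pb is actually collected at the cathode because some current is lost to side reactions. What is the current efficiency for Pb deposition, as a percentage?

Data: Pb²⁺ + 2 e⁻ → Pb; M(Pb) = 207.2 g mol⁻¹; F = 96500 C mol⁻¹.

94.6 %

Q = I·t = 0.2050 × 106200 = 21770 C; n(e⁻) = 21770/96500 = 0.2256 mol.
Theoretical n(Pb) = n(e⁻)/2 = 0.1128 mol, i.e. m_theo = 0.1128 × 207.2 = 23.37 g.
Efficiency = m_actual / m_theo = 22.1 / 23.37 = 94.6 %.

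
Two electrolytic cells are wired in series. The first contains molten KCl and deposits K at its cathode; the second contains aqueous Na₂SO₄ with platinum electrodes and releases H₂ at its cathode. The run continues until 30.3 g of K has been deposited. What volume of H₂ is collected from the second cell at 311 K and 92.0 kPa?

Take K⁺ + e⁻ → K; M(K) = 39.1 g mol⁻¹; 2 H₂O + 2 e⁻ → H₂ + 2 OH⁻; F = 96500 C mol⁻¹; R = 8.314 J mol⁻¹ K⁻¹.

n(K) = 30.3 / 39.1 = 0.7749 mol, so n(e⁻) = 1 × 0.7749 = 0.7749 mol.
The cells are in series, so the same 0.7749 mol of electrons passes through the second cell.
2 H₂O + 2 e⁻ → H₂ + 2 OH⁻ — 2 mol e⁻ per mol H₂, so n(H₂) = 0.7749/2 = 0.3875 mol.
V = nRT/P = (0.3875 × 8.314 × 311) / (92.0 × 10³) = 0.0109 m³ = 10.9 L.

10.9 L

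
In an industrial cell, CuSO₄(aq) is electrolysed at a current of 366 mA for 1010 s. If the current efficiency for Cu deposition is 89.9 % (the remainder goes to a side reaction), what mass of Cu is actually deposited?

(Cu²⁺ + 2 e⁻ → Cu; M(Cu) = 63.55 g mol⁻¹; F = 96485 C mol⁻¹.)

Q = I·t = 0.3660 × 1010.0 = 369.7 C.
n(e⁻) = 369.7/96485 = 0.003831 mol; theoretically n(Cu) = 0.003831/2 = 0.001916 mol, m_theo = 0.1217 g.
At 89.9 % efficiency, m_actual = 0.899 × 0.1217 = 0.109 g.

0.109 g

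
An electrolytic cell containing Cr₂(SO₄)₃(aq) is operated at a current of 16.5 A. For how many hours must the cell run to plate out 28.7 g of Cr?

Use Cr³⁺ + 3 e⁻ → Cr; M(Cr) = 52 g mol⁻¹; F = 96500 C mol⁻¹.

2.69 h

n(Cr) = m/M = 28.7 / 52 = 0.5519 mol.
Each Cr atom requires 3 electrons, so n(e⁻) = 3 × 0.5519 = 1.656 mol.
Q = n(e⁻)·F = 1.656 × 96500 = 159800 C.
t = Q/I = 159800 / 16.50 A = 9684 s = 2.69 h.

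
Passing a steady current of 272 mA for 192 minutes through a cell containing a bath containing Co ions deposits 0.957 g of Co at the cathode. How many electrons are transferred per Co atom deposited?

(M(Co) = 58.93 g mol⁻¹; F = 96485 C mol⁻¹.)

Q = I·t = 0.2720 A × 11520 s = 3133 C, so n(e⁻) = 3133/96485 = 0.03248 mol.
n(Co) deposited = 0.957 / 58.93 = 0.01624 mol.
Electrons per atom = n(e⁻)/n(Co) = 0.03248 / 0.01624 = 2.00 ≈ 2, so the ion is Co²⁺.

2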